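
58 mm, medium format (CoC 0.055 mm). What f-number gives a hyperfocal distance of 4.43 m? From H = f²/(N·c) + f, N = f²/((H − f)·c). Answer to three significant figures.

Rearrange H = f²/(N·c) + f for N: N = f² / ((H − f)·c).
N = 58² / ((4430 − 58) × 0.055) = 3364 / 240.5 ≈ 14.

f/14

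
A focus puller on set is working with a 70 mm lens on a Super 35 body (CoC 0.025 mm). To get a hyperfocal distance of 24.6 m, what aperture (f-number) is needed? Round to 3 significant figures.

Rearrange H = f²/(N·c) + f for N: N = f² / ((H − f)·c).
N = 70² / ((24600 − 70) × 0.025) = 4900 / 613.2 ≈ 7.99.

f/7.99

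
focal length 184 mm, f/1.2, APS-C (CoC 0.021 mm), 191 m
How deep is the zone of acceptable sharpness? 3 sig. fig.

55.4 m

Hyperfocal distance H = f²/(N·c) + f = 184²/(1.2 × 0.021) + 184 = 33856/0.0252 + 184 ≈ 1343676.1 mm ≈ 1344 m.
Near limit Dn = s·(H − f)/(H + s − 2f) = 191000 × (1343676.1 − 184) / (1343676.1 + 191000 − 2 × 184) = 191000 × 1343492.1 / 1534308.1 ≈ 167246 mm.
Far limit Df = s·(H − f)/(H − s) = 191000 × (1343676.1 − 184) / (1343676.1 − 191000) = 191000 × 1343492.1 / 1152676.1 ≈ 222618 mm.
Depth of field = Df − Dn = 222618 − 167246 ≈ 55372 mm ≈ 55.4 m.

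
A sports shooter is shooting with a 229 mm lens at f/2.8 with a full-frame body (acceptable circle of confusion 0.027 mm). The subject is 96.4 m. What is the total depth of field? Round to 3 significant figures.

Hyperfocal distance H = f²/(N·c) + f = 229²/(2.8 × 0.027) + 229 = 52441/0.0756 + 229 ≈ 693893.0 mm ≈ 693.9 m.
Near limit Dn = s·(H − f)/(H + s − 2f) = 96400 × (693893.0 − 229) / (693893.0 + 96400 − 2 × 229) = 96400 × 693664.0 / 789835.0 ≈ 84662 mm.
Far limit Df = s·(H − f)/(H − s) = 96400 × (693893.0 − 229) / (693893.0 − 96400) = 96400 × 693664.0 / 597493.0 ≈ 111916 mm.
Depth of field = Df − Dn = 111916 − 84662 ≈ 27254 mm ≈ 27.3 m.

27.3 m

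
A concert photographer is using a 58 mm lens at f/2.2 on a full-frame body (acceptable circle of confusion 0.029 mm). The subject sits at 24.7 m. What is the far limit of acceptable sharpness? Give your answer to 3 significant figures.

Hyperfocal distance H = f²/(N·c) + f = 58²/(2.2 × 0.029) + 58 = 3364/0.0638 + 58 ≈ 52785.3 mm ≈ 52.79 m.
Far limit Df = s·(H − f)/(H − s) = 24700 × (52785.3 − 58) / (52785.3 − 24700) = 24700 × 52727.3 / 28085.3 ≈ 46372 mm ≈ 46.4 m.

46.4 m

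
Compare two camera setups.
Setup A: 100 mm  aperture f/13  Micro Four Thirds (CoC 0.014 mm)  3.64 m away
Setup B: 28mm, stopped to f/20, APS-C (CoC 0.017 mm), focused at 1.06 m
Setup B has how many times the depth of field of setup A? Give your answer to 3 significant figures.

2.52

Setup A: H = 100²/(13×0.014) + 100 ≈ 55045.1 mm; DoF = Df − Dn = 3890.67 − 3419.68 ≈ 470.99 mm.
Setup B: H = 28²/(20×0.017) + 28 ≈ 2333.9 mm; DoF = Df − Dn = 1918.7 − 732.3 ≈ 1186.4 mm.
Ratio = 1186.4 / 470.99 ≈ 2.52.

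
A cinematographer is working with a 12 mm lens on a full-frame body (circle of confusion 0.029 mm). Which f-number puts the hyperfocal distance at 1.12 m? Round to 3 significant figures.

Rearrange H = f²/(N·c) + f for N: N = f² / ((H − f)·c).
N = 12² / ((1120 − 12) × 0.029) = 144 / 32.13 ≈ 4.48.

f/4.48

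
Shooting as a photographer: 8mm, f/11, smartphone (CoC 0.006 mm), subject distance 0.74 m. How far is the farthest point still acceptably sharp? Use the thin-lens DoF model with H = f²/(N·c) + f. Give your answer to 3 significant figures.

3.02 m

Hyperfocal distance H = f²/(N·c) + f = 8²/(11 × 0.006) + 8 = 64/0.066 + 8 ≈ 977.7 mm ≈ 0.978 m.
Far limit Df = s·(H − f)/(H − s) = 740 × (977.7 − 8) / (977.7 − 740) = 740 × 969.7 / 237.7 ≈ 3018.9 mm ≈ 3.02 m.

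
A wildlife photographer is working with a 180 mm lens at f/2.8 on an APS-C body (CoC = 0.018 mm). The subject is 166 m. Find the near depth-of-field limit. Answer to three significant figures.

Hyperfocal distance H = f²/(N·c) + f = 180²/(2.8 × 0.018) + 180 = 32400/0.0504 + 180 ≈ 643037.1 mm ≈ 643.0 m.
Near limit Dn = s·(H − f)/(H + s − 2f) = 166000 × (643037.1 − 180) / (643037.1 + 166000 − 2 × 180) = 166000 × 642857.1 / 808677.1 ≈ 131962 mm ≈ 132 m.

132 m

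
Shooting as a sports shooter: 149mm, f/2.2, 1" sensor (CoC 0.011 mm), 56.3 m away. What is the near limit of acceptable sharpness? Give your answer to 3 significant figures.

Hyperfocal distance H = f²/(N·c) + f = 149²/(2.2 × 0.011) + 149 = 22201/0.0242 + 149 ≈ 917545.7 mm ≈ 917.5 m.
Near limit Dn = s·(H − f)/(H + s − 2f) = 56300 × (917545.7 − 149) / (917545.7 + 56300 − 2 × 149) = 56300 × 917396.7 / 973547.7 ≈ 53053 mm ≈ 53.1 m.

53.1 m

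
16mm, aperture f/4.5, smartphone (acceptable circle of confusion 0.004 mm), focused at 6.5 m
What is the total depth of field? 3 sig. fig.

Hyperfocal distance H = f²/(N·c) + f = 16²/(4.5 × 0.004) + 16 = 256/0.018 + 16 ≈ 14238.2 mm ≈ 14.24 m.
Near limit Dn = s·(H − f)/(H + s − 2f) = 6500 × (14238.2 − 16) / (14238.2 + 6500 − 2 × 16) = 6500 × 14222.2 / 20706.2 ≈ 4464.6 mm.
Far limit Df = s·(H − f)/(H − s) = 6500 × (14238.2 − 16) / (14238.2 − 6500) = 6500 × 14222.2 / 7738.2 ≈ 11946.5 mm.
Depth of field = Df − Dn = 11946.5 − 4464.6 ≈ 7481.9 mm ≈ 7.48 m.

7.48 m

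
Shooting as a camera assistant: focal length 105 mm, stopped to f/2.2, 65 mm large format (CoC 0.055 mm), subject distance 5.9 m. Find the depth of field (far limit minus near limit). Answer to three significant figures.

0.754 m

Hyperfocal distance H = f²/(N·c) + f = 105²/(2.2 × 0.055) + 105 = 11025/0.121 + 105 ≈ 91220.7 mm ≈ 91.22 m.
Near limit Dn = s·(H − f)/(H + s − 2f) = 5900 × (91220.7 − 105) / (91220.7 + 5900 − 2 × 105) = 5900 × 91115.7 / 96910.7 ≈ 5547.20 mm.
Far limit Df = s·(H − f)/(H − s) = 5900 × (91220.7 − 105) / (91220.7 − 5900) = 5900 × 91115.7 / 85320.7 ≈ 6300.73 mm.
Depth of field = Df − Dn = 6300.73 − 5547.20 ≈ 753.53 mm ≈ 0.754 m.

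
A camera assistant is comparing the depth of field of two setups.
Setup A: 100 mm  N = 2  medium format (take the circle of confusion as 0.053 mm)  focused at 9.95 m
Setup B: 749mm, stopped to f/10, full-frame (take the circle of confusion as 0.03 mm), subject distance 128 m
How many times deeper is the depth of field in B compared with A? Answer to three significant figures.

Setup A: H = 100²/(2×0.053) + 100 ≈ 94439.6 mm; DoF = Df − Dn = 11110.0 − 9009.3 ≈ 2100.7 mm.
Setup B: H = 749²/(10×0.03) + 749 ≈ 1870752.3 mm; DoF = Df − Dn = 137346 − 119845 ≈ 17501 mm.
Ratio = 17501 / 2100.7 ≈ 8.33.

8.33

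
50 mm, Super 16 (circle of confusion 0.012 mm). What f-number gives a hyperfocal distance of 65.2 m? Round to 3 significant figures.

Rearrange H = f²/(N·c) + f for N: N = f² / ((H − f)·c).
N = 50² / ((65200 − 50) × 0.012) = 2500 / 781.8 ≈ 3.20.

f/3.20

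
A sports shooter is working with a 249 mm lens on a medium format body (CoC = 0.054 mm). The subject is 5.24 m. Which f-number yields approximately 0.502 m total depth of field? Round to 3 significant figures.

f/11

Write h = H − f = f²/(N·c). The thin-lens limits are Dn = s·h/(h + (s−f)) and Df = s·h/(h − (s−f)), so DoF = Df − Dn = 2·s·(s−f)·h / (h² − (s−f)²).
That is a quadratic in h: DoF·h² − 2·s·(s−f)·h − DoF·(s−f)² = 0 ⇒ h = (s−f)·(s + √(s² + DoF²)) / DoF = 4991 × (5240 + √(5240² + 502²)) / 502 = 4991 × (5240 + 5263.99) / 502 ≈ 104433 mm.
Then N = f²/(c·h) = 249² / (0.054 × 104433) = 62001 / 5639.4 ≈ 11.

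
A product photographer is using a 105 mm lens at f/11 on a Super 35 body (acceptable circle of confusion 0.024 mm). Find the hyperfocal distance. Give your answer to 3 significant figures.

Hyperfocal distance H = f²/(N·c) + f = 105²/(11 × 0.024) + 105 = 11025/0.264 + 105 ≈ 41866.4 mm ≈ 41.9 m.

41.9 m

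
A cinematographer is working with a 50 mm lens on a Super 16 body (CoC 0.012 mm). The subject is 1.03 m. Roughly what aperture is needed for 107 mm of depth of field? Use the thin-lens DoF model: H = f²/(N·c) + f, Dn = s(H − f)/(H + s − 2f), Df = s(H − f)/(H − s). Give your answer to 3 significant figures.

Write h = H − f = f²/(N·c). The thin-lens limits are Dn = s·h/(h + (s−f)) and Df = s·h/(h − (s−f)), so DoF = Df − Dn = 2·s·(s−f)·h / (h² − (s−f)²).
That is a quadratic in h: DoF·h² − 2·s·(s−f)·h − DoF·(s−f)² = 0 ⇒ h = (s−f)·(s + √(s² + DoF²)) / DoF = 980 × (1030 + √(1030² + 107²)) / 107 = 980 × (1030 + 1035.54) / 107 ≈ 18918 mm.
Then N = f²/(c·h) = 50² / (0.012 × 18918) = 2500 / 227.02 ≈ 11.

f/11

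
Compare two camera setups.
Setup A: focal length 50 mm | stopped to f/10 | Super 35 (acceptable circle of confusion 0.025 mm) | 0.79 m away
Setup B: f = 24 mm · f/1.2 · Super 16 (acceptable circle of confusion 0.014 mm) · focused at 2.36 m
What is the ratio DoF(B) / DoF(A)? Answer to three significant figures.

Setup A: H = 50²/(10×0.025) + 50 ≈ 10050.0 mm; DoF = Df − Dn = 853.13 − 735.57 ≈ 117.56 mm.
Setup B: H = 24²/(1.2×0.014) + 24 ≈ 34309.7 mm; DoF = Df − Dn = 2532.55 − 2209.46 ≈ 323.09 mm.
Ratio = 323.09 / 117.56 ≈ 2.75.

2.75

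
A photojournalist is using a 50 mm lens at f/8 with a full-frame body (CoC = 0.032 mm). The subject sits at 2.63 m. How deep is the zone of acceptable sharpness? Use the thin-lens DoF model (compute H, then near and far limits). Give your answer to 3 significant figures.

Hyperfocal distance H = f²/(N·c) + f = 50²/(8 × 0.032) + 50 = 2500/0.256 + 50 ≈ 9815.6 mm ≈ 9.816 m.
Near limit Dn = s·(H − f)/(H + s − 2f) = 2630 × (9815.6 − 50) / (9815.6 + 2630 − 2 × 50) = 2630 × 9765.6 / 12345.6 ≈ 2080.4 mm.
Far limit Df = s·(H − f)/(H − s) = 2630 × (9815.6 − 50) / (9815.6 − 2630) = 2630 × 9765.6 / 7185.6 ≈ 3574.3 mm.
Depth of field = Df − Dn = 3574.3 − 2080.4 ≈ 1493.9 mm ≈ 1.49 m.

1.49 m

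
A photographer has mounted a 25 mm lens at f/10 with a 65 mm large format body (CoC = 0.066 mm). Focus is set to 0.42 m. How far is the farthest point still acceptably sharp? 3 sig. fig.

Hyperfocal distance H = f²/(N·c) + f = 25²/(10 × 0.066) + 25 = 625/0.66 + 25 ≈ 972.0 mm ≈ 0.972 m.
Far limit Df = s·(H − f)/(H − s) = 420 × (972.0 − 25) / (972.0 − 420) = 420 × 947.0 / 552.0 ≈ 720.56 mm ≈ 0.721 m.

0.721 m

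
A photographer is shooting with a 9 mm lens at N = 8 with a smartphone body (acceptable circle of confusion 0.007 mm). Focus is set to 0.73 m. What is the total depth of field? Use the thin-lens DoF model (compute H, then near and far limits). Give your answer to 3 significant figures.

0.968 m

Hyperfocal distance H = f²/(N·c) + f = 9²/(8 × 0.007) + 9 = 81/0.056 + 9 ≈ 1455.4 mm ≈ 1.455 m.
Near limit Dn = s·(H − f)/(H + s − 2f) = 730 × (1455.4 − 9) / (1455.4 + 730 − 2 × 9) = 730 × 1446.4 / 2167.4 ≈ 487.16 mm.
Far limit Df = s·(H − f)/(H − s) = 730 × (1455.4 − 9) / (1455.4 − 730) = 730 × 1446.4 / 725.4 ≈ 1455.54 mm.
Depth of field = Df − Dn = 1455.54 − 487.16 ≈ 968.38 mm ≈ 0.968 m.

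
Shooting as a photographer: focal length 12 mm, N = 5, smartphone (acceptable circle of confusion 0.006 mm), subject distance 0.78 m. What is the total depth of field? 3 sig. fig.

256 mm

Hyperfocal distance H = f²/(N·c) + f = 12²/(5 × 0.006) + 12 = 144/0.03 + 12 ≈ 4812.0 mm ≈ 4.812 m.
Near limit Dn = s·(H − f)/(H + s − 2f) = 780 × (4812.0 − 12) / (4812.0 + 780 − 2 × 12) = 780 × 4800.0 / 5568.0 ≈ 672.41 mm.
Far limit Df = s·(H − f)/(H − s) = 780 × (4812.0 − 12) / (4812.0 − 780) = 780 × 4800.0 / 4032.0 ≈ 928.57 mm.
Depth of field = Df − Dn = 928.57 − 672.41 ≈ 256.16 mm.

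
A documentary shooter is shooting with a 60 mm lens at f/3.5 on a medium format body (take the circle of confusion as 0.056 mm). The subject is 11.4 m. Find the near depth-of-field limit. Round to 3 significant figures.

7.05 m

Hyperfocal distance H = f²/(N·c) + f = 60²/(3.5 × 0.056) + 60 = 3600/0.196 + 60 ≈ 18427.3 mm ≈ 18.43 m.
Near limit Dn = s·(H − f)/(H + s − 2f) = 11400 × (18427.3 − 60) / (18427.3 + 11400 − 2 × 60) = 11400 × 18367.3 / 29707.3 ≈ 7048.3 mm ≈ 7.05 m.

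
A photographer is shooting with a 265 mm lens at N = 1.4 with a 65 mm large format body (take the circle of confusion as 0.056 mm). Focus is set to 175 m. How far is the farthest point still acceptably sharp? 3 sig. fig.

Hyperfocal distance H = f²/(N·c) + f = 265²/(1.4 × 0.056) + 265 = 70225/0.0784 + 265 ≈ 895992.0 mm ≈ 896.0 m.
Far limit Df = s·(H − f)/(H − s) = 175000 × (895992.0 − 265) / (895992.0 − 175000) = 175000 × 895727.0 / 720992.0 ≈ 217412 mm ≈ 217 m.

217 m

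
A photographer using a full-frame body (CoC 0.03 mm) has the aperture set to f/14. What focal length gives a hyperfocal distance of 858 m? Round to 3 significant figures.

600 mm

From H = f²/(N·c) + f, with f ≪ H: f ≈ √(H·N·c) = √(858000 × 14 × 0.03) = √360360 ≈ 600.3 mm.
The +f correction barely moves this — solving exactly, f² + N·c·f − N·c·H = 0 ⇒ f = (−N·c + √((N·c)² + 4·N·c·H))/2 = (−0.42 + √1441440)/2 ≈ 600.09 mm, so f ≈ 600 mm.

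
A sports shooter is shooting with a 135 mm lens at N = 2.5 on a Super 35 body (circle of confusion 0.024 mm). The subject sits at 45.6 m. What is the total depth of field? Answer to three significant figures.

Hyperfocal distance H = f²/(N·c) + f = 135²/(2.5 × 0.024) + 135 = 18225/0.06 + 135 ≈ 303885.0 mm ≈ 303.9 m.
Near limit Dn = s·(H − f)/(H + s − 2f) = 45600 × (303885.0 − 135) / (303885.0 + 45600 − 2 × 135) = 45600 × 303750.0 / 349215.0 ≈ 39663 mm.
Far limit Df = s·(H − f)/(H − s) = 45600 × (303885.0 − 135) / (303885.0 − 45600) = 45600 × 303750.0 / 258285.0 ≈ 53627 mm.
Depth of field = Df − Dn = 53627 − 39663 ≈ 13964 mm ≈ 14.0 m.

14.0 m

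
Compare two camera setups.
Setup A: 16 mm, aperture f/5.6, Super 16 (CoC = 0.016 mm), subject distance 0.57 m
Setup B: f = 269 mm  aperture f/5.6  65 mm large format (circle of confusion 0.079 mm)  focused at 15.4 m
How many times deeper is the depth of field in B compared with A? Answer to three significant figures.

12.5

Setup A: H = 16²/(5.6×0.016) + 16 ≈ 2873.1 mm; DoF = Df − Dn = 707.11 − 477.43 ≈ 229.68 mm.
Setup B: H = 269²/(5.6×0.079) + 269 ≈ 163833.6 mm; DoF = Df − Dn = 16969.8 − 14096.0 ≈ 2873.8 mm.
Ratio = 2873.8 / 229.68 ≈ 12.5.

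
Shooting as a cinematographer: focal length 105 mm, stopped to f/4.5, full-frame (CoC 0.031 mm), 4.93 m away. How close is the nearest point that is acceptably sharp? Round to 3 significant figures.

Hyperfocal distance H = f²/(N·c) + f = 105²/(4.5 × 0.031) + 105 = 11025/0.1395 + 105 ≈ 79137.3 mm ≈ 79.14 m.
Near limit Dn = s·(H − f)/(H + s − 2f) = 4930 × (79137.3 − 105) / (79137.3 + 4930 − 2 × 105) = 4930 × 79032.3 / 83857.3 ≈ 4646.3 mm ≈ 4.65 m.

4.65 m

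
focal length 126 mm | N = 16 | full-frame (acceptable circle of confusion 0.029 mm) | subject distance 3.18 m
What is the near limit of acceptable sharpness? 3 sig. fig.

2.92 m

Hyperfocal distance H = f²/(N·c) + f = 126²/(16 × 0.029) + 126 = 15876/0.464 + 126 ≈ 34341.5 mm ≈ 34.34 m.
Near limit Dn = s·(H − f)/(H + s − 2f) = 3180 × (34341.5 − 126) / (34341.5 + 3180 − 2 × 126) = 3180 × 34215.5 / 37269.5 ≈ 2919.4 mm ≈ 2.92 m.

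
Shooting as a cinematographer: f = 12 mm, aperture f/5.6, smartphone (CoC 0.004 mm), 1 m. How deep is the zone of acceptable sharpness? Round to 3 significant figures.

Hyperfocal distance H = f²/(N·c) + f = 12²/(5.6 × 0.004) + 12 = 144/0.0224 + 12 ≈ 6440.6 mm ≈ 6.441 m.
Near limit Dn = s·(H − f)/(H + s − 2f) = 1000 × (6440.6 − 12) / (6440.6 + 1000 − 2 × 12) = 1000 × 6428.6 / 7416.6 ≈ 866.78 mm.
Far limit Df = s·(H − f)/(H − s) = 1000 × (6440.6 − 12) / (6440.6 − 1000) = 1000 × 6428.6 / 5440.6 ≈ 1181.60 mm.
Depth of field = Df − Dn = 1181.60 − 866.78 ≈ 314.82 mm.

315 mm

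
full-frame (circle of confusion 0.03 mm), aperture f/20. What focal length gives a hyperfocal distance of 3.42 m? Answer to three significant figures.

From H = f²/(N·c) + f, with f ≪ H: f ≈ √(H·N·c) = √(3420 × 20 × 0.03) = √2052.0 ≈ 45.30 mm.
Exact: f² + N·c·f − N·c·H = 0 ⇒ f = (−N·c + √((N·c)² + 4·N·c·H))/2 = (−0.6 + √8208.4)/2 ≈ 45.000 mm ≈ 45.0 mm.

45.0 mm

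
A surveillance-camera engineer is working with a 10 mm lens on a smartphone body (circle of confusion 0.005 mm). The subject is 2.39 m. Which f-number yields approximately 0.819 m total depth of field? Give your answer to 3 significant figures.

Write h = H − f = f²/(N·c). The thin-lens limits are Dn = s·h/(h + (s−f)) and Df = s·h/(h − (s−f)), so DoF = Df − Dn = 2·s·(s−f)·h / (h² − (s−f)²).
That is a quadratic in h: DoF·h² − 2·s·(s−f)·h − DoF·(s−f)² = 0 ⇒ h = (s−f)·(s + √(s² + DoF²)) / DoF = 2380 × (2390 + √(2390² + 819²)) / 819 = 2380 × (2390 + 2526.43) / 819 ≈ 14287 mm.
Then N = f²/(c·h) = 10² / (0.005 × 14287) = 100 / 71.435 ≈ 1.40.

f/1.40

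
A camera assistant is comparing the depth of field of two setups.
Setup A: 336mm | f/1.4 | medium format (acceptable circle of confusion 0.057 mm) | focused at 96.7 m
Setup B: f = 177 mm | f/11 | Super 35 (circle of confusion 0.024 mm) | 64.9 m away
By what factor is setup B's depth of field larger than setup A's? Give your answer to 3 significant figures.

7.61

Setup A: H = 336²/(1.4×0.057) + 336 ≈ 1415072.8 mm; DoF = Df − Dn = 103768 − 90533 ≈ 13235 mm.
Setup B: H = 177²/(11×0.024) + 177 ≈ 118847.5 mm; DoF = Df − Dn = 142763 − 41996 ≈ 100767 mm.
Ratio = 100767 / 13235 ≈ 7.61.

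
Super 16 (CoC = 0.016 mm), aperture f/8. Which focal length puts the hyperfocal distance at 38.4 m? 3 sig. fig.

70.0 mm

From H = f²/(N·c) + f, with f ≪ H: f ≈ √(H·N·c) = √(38400 × 8 × 0.016) = √4915.2 ≈ 70.11 mm.
Exact: f² + N·c·f − N·c·H = 0 ⇒ f = (−N·c + √((N·c)² + 4·N·c·H))/2 = (−0.128 + √19661)/2 ≈ 70.045 mm ≈ 70.0 mm.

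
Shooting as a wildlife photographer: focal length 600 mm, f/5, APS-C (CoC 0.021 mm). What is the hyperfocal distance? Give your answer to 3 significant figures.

3430 m

Hyperfocal distance H = f²/(N·c) + f = 600²/(5 × 0.021) + 600 = 360000/0.105 + 600 ≈ 3429171.4 mm ≈ 3430 m.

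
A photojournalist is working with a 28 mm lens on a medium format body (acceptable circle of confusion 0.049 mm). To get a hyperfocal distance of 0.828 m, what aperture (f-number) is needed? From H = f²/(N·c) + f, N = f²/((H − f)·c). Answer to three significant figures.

f/20

Rearrange H = f²/(N·c) + f for N: N = f² / ((H − f)·c).
N = 28² / ((828 − 28) × 0.049) = 784 / 39.20 ≈ 20.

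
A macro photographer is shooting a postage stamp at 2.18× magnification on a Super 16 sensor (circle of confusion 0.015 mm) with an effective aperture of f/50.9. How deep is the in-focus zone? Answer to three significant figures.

At magnification m, DoF ≈ 2·N_eff·c/m² = 2 × 50.9 × 0.015 / 2.18² = 1.527 / 4.752 ≈ 0.321 mm.

0.321 mm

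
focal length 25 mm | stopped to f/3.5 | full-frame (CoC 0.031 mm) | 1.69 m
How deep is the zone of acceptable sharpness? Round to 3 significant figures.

1.07 m

Hyperfocal distance H = f²/(N·c) + f = 25²/(3.5 × 0.031) + 25 = 625/0.1085 + 25 ≈ 5785.4 mm ≈ 5.785 m.
Near limit Dn = s·(H − f)/(H + s − 2f) = 1690 × (5785.4 − 25) / (5785.4 + 1690 − 2 × 25) = 1690 × 5760.4 / 7425.4 ≈ 1311.0 mm.
Far limit Df = s·(H − f)/(H − s) = 1690 × (5785.4 − 25) / (5785.4 − 1690) = 1690 × 5760.4 / 4095.4 ≈ 2377.1 mm.
Depth of field = Df − Dn = 2377.1 − 1311.0 ≈ 1066.1 mm ≈ 1.07 m.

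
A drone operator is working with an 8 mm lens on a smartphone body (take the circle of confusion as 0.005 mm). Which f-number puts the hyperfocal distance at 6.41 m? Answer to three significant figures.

Rearrange H = f²/(N·c) + f for N: N = f² / ((H − f)·c).
N = 8² / ((6410 − 8) × 0.005) = 64 / 32.01 ≈ 2.00.

f/2.00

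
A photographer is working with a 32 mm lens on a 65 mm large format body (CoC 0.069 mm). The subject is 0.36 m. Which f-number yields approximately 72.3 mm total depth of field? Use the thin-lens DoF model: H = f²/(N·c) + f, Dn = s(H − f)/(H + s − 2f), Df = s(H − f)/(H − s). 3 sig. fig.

f/4.50

Write h = H − f = f²/(N·c). The thin-lens limits are Dn = s·h/(h + (s−f)) and Df = s·h/(h − (s−f)), so DoF = Df − Dn = 2·s·(s−f)·h / (h² − (s−f)²).
That is a quadratic in h: DoF·h² − 2·s·(s−f)·h − DoF·(s−f)² = 0 ⇒ h = (s−f)·(s + √(s² + DoF²)) / DoF = 328 × (360 + √(360² + 72.3²)) / 72.3 = 328 × (360 + 367.188) / 72.3 ≈ 3299.0 mm.
Then N = f²/(c·h) = 32² / (0.069 × 3299.0) = 1024 / 227.63 ≈ 4.50.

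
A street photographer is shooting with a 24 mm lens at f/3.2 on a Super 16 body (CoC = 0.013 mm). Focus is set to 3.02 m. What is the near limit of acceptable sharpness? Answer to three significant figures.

Hyperfocal distance H = f²/(N·c) + f = 24²/(3.2 × 0.013) + 24 = 576/0.0416 + 24 ≈ 13870.2 mm ≈ 13.87 m.
Near limit Dn = s·(H − f)/(H + s − 2f) = 3020 × (13870.2 − 24) / (13870.2 + 3020 − 2 × 24) = 3020 × 13846.2 / 16842.2 ≈ 2482.8 mm ≈ 2.48 m.

2.48 m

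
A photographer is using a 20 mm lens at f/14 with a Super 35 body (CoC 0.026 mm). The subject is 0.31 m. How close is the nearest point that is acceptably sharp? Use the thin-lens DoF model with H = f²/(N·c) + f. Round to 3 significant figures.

Hyperfocal distance H = f²/(N·c) + f = 20²/(14 × 0.026) + 20 = 400/0.364 + 20 ≈ 1118.9 mm ≈ 1.119 m.
Near limit Dn = s·(H − f)/(H + s − 2f) = 310 × (1118.9 − 20) / (1118.9 + 310 − 2 × 20) = 310 × 1098.9 / 1388.9 ≈ 245.27 mm.

245 mm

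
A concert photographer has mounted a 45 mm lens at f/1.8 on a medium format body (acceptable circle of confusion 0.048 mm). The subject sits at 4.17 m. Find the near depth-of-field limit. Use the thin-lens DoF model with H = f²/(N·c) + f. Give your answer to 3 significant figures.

Hyperfocal distance H = f²/(N·c) + f = 45²/(1.8 × 0.048) + 45 = 2025/0.0864 + 45 ≈ 23482.5 mm ≈ 23.48 m.
Near limit Dn = s·(H − f)/(H + s − 2f) = 4170 × (23482.5 − 45) / (23482.5 + 4170 − 2 × 45) = 4170 × 23437.5 / 27562.5 ≈ 3545.9 mm ≈ 3.55 m.

3.55 m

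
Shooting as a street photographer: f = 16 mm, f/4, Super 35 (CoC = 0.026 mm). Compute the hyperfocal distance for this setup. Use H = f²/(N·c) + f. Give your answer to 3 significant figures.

Hyperfocal distance H = f²/(N·c) + f = 16²/(4 × 0.026) + 16 = 256/0.104 + 16 ≈ 2477.5 mm ≈ 2.48 m.

2.48 m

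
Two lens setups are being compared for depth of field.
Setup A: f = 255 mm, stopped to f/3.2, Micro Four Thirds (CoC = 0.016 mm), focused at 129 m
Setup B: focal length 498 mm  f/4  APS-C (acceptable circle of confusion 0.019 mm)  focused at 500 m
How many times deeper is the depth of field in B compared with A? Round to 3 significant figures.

5.93

Setup A: H = 255²/(3.2×0.016) + 255 ≈ 1270274.5 mm; DoF = Df − Dn = 143552 − 117127 ≈ 26425 mm.
Setup B: H = 498²/(4×0.019) + 498 ≈ 3263708.5 mm; DoF = Df − Dn = 590368 − 433625 ≈ 156743 mm.
Ratio = 156743 / 26425 ≈ 5.93.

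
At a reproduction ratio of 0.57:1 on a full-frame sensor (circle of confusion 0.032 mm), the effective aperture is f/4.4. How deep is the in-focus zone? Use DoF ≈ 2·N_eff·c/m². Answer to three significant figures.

0.867 mm

At magnification m, DoF ≈ 2·N_eff·c/m² = 2 × 4.4 × 0.032 / 0.57² = 0.2816 / 0.3249 ≈ 0.867 mm.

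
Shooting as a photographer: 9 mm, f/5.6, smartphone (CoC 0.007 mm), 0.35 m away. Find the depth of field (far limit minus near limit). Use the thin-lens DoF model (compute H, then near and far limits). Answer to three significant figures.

119 mm

Hyperfocal distance H = f²/(N·c) + f = 9²/(5.6 × 0.007) + 9 = 81/0.0392 + 9 ≈ 2075.3 mm ≈ 2.075 m.
Near limit Dn = s·(H − f)/(H + s − 2f) = 350 × (2075.3 − 9) / (2075.3 + 350 − 2 × 9) = 350 × 2066.3 / 2407.3 ≈ 300.42 mm.
Far limit Df = s·(H − f)/(H − s) = 350 × (2075.3 − 9) / (2075.3 − 350) = 350 × 2066.3 / 1725.3 ≈ 419.18 mm.
Depth of field = Df − Dn = 419.18 − 300.42 ≈ 118.76 mm.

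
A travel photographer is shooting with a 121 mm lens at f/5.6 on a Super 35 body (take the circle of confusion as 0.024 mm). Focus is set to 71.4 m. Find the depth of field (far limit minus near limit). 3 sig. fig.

163 m

Hyperfocal distance H = f²/(N·c) + f = 121²/(5.6 × 0.024) + 121 = 14641/0.1344 + 121 ≈ 109057.0 mm ≈ 109.1 m.
Near limit Dn = s·(H − f)/(H + s − 2f) = 71400 × (109057.0 − 121) / (109057.0 + 71400 − 2 × 121) = 71400 × 108936.0 / 180215.0 ≈ 43160 mm.
Far limit Df = s·(H − f)/(H − s) = 71400 × (109057.0 − 121) / (109057.0 − 71400) = 71400 × 108936.0 / 37657.0 ≈ 206549 mm.
Depth of field = Df − Dn = 206549 − 43160 ≈ 163389 mm ≈ 163 m.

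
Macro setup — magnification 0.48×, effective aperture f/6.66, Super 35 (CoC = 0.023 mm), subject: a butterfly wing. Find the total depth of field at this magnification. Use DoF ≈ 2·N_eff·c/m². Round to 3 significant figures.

1.33 mm

At magnification m, DoF ≈ 2·N_eff·c/m² = 2 × 6.66 × 0.023 / 0.48² = 0.3064 / 0.2304 ≈ 1.33 mm.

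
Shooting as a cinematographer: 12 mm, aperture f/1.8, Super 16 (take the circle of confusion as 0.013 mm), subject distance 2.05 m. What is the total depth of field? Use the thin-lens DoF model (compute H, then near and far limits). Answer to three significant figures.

Hyperfocal distance H = f²/(N·c) + f = 12²/(1.8 × 0.013) + 12 = 144/0.0234 + 12 ≈ 6165.8 mm ≈ 6.166 m.
Near limit Dn = s·(H − f)/(H + s − 2f) = 2050 × (6165.8 − 12) / (6165.8 + 2050 − 2 × 12) = 2050 × 6153.8 / 8191.8 ≈ 1540.0 mm.
Far limit Df = s·(H − f)/(H − s) = 2050 × (6165.8 − 12) / (6165.8 − 2050) = 2050 × 6153.8 / 4115.8 ≈ 3065.1 mm.
Depth of field = Df − Dn = 3065.1 − 1540.0 ≈ 1525.1 mm ≈ 1.53 m.

1.53 m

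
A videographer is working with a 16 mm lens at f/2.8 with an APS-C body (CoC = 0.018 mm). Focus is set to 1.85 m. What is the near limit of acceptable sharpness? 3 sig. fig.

1.36 m

Hyperfocal distance H = f²/(N·c) + f = 16²/(2.8 × 0.018) + 16 = 256/0.0504 + 16 ≈ 5095.4 mm ≈ 5.095 m.
Near limit Dn = s·(H − f)/(H + s − 2f) = 1850 × (5095.4 − 16) / (5095.4 + 1850 − 2 × 16) = 1850 × 5079.4 / 6913.4 ≈ 1359.2 mm ≈ 1.36 m.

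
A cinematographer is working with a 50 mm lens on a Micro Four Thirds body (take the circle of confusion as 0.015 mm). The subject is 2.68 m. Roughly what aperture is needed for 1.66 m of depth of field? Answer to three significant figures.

f/18

Write h = H − f = f²/(N·c). The thin-lens limits are Dn = s·h/(h + (s−f)) and Df = s·h/(h − (s−f)), so DoF = Df − Dn = 2·s·(s−f)·h / (h² − (s−f)²).
That is a quadratic in h: DoF·h² − 2·s·(s−f)·h − DoF·(s−f)² = 0 ⇒ h = (s−f)·(s + √(s² + DoF²)) / DoF = 2630 × (2680 + √(2680² + 1660²)) / 1660 = 2630 × (2680 + 3152.46) / 1660 ≈ 9240.6 mm.
Then N = f²/(c·h) = 50² / (0.015 × 9240.6) = 2500 / 138.61 ≈ 18.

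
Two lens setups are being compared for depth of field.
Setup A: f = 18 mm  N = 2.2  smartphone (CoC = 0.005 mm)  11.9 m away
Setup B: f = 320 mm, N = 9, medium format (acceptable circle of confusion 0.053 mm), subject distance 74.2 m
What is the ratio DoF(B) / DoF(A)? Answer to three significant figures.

Setup A: H = 18²/(2.2×0.005) + 18 ≈ 29472.5 mm; DoF = Df − Dn = 19946 − 8479 ≈ 11467 mm.
Setup B: H = 320²/(9×0.053) + 320 ≈ 214995.1 mm; DoF = Df − Dn = 113135 − 55202 ≈ 57933 mm.
Ratio = 57933 / 11467 ≈ 5.05.

5.05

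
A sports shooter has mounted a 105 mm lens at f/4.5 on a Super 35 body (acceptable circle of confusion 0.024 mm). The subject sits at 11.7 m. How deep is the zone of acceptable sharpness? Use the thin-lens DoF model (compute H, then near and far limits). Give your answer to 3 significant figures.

Hyperfocal distance H = f²/(N·c) + f = 105²/(4.5 × 0.024) + 105 = 11025/0.108 + 105 ≈ 102188.3 mm ≈ 102.2 m.
Near limit Dn = s·(H − f)/(H + s − 2f) = 11700 × (102188.3 − 105) / (102188.3 + 11700 − 2 × 105) = 11700 × 102083.3 / 113678.3 ≈ 10506.6 mm.
Far limit Df = s·(H − f)/(H − s) = 11700 × (102188.3 − 105) / (102188.3 − 11700) = 11700 × 102083.3 / 90488.3 ≈ 13199.2 mm.
Depth of field = Df − Dn = 13199.2 − 10506.6 ≈ 2692.6 mm ≈ 2.69 m.

2.69 m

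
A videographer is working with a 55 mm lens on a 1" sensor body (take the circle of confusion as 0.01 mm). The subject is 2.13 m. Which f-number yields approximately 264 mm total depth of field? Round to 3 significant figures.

Write h = H − f = f²/(N·c). The thin-lens limits are Dn = s·h/(h + (s−f)) and Df = s·h/(h − (s−f)), so DoF = Df − Dn = 2·s·(s−f)·h / (h² − (s−f)²).
That is a quadratic in h: DoF·h² − 2·s·(s−f)·h − DoF·(s−f)² = 0 ⇒ h = (s−f)·(s + √(s² + DoF²)) / DoF = 2075 × (2130 + √(2130² + 264²)) / 264 = 2075 × (2130 + 2146.30) / 264 ≈ 33611 mm.
Then N = f²/(c·h) = 55² / (0.01 × 33611) = 3025 / 336.11 ≈ 9.

f/9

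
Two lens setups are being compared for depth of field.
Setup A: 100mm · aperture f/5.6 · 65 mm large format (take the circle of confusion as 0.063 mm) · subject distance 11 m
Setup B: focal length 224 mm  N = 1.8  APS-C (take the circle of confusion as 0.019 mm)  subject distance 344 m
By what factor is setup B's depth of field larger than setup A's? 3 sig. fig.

Setup A: H = 100²/(5.6×0.063) + 100 ≈ 28444.7 mm; DoF = Df − Dn = 17873.2 − 7944.8 ≈ 9928.4 mm.
Setup B: H = 224²/(1.8×0.019) + 224 ≈ 1467358.5 mm; DoF = Df − Dn = 449273 − 278696 ≈ 170577 mm.
Ratio = 170577 / 9928.4 ≈ 17.2.

17.2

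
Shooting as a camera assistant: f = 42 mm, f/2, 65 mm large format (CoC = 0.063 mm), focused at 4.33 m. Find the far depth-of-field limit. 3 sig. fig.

Hyperfocal distance H = f²/(N·c) + f = 42²/(2 × 0.063) + 42 = 1764/0.126 + 42 ≈ 14042.0 mm ≈ 14.04 m.
Far limit Df = s·(H − f)/(H − s) = 4330 × (14042.0 − 42) / (14042.0 − 4330) = 4330 × 14000.0 / 9712.0 ≈ 6241.8 mm ≈ 6.24 m.

6.24 m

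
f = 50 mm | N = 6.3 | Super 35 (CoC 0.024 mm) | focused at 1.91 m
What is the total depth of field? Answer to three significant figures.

Hyperfocal distance H = f²/(N·c) + f = 50²/(6.3 × 0.024) + 50 = 2500/0.1512 + 50 ≈ 16584.4 mm ≈ 16.58 m.
Near limit Dn = s·(H − f)/(H + s − 2f) = 1910 × (16584.4 − 50) / (16584.4 + 1910 − 2 × 50) = 1910 × 16534.4 / 18394.4 ≈ 1716.87 mm.
Far limit Df = s·(H − f)/(H − s) = 1910 × (16584.4 − 50) / (16584.4 − 1910) = 1910 × 16534.4 / 14674.4 ≈ 2152.10 mm.
Depth of field = Df − Dn = 2152.10 − 1716.87 ≈ 435.23 mm.

435 mm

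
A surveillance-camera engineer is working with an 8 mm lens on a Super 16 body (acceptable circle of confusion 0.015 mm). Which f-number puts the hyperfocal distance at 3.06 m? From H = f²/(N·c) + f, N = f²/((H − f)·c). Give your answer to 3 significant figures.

Rearrange H = f²/(N·c) + f for N: N = f² / ((H − f)·c).
N = 8² / ((3060 − 8) × 0.015) = 64 / 45.78 ≈ 1.40.

f/1.40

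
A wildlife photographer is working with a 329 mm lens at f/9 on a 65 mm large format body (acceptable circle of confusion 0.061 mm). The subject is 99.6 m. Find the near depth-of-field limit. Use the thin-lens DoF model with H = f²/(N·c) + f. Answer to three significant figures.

66.2 m

Hyperfocal distance H = f²/(N·c) + f = 329²/(9 × 0.061) + 329 = 108241/0.549 + 329 ≈ 197489.3 mm ≈ 197.5 m.
Near limit Dn = s·(H − f)/(H + s − 2f) = 99600 × (197489.3 − 329) / (197489.3 + 99600 − 2 × 329) = 99600 × 197160.3 / 296431.3 ≈ 66245 mm ≈ 66.2 m.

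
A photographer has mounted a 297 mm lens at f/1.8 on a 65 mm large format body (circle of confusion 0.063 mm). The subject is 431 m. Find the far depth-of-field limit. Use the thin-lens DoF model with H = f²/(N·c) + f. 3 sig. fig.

966 m

Hyperfocal distance H = f²/(N·c) + f = 297²/(1.8 × 0.063) + 297 = 88209/0.1134 + 297 ≈ 778154.1 mm ≈ 778.2 m.
Far limit Df = s·(H − f)/(H − s) = 431000 × (778154.1 − 297) / (778154.1 − 431000) = 431000 × 777857.1 / 347154.1 ≈ 965728 mm ≈ 966 m.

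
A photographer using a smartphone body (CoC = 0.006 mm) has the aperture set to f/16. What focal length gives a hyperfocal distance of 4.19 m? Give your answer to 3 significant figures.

20.0 mm

From H = f²/(N·c) + f, with f ≪ H: f ≈ √(H·N·c) = √(4190 × 16 × 0.006) = √402.24 ≈ 20.06 mm.
Exact: f² + N·c·f − N·c·H = 0 ⇒ f = (−N·c + √((N·c)² + 4·N·c·H))/2 = (−0.096 + √1609.0)/2 ≈ 20.008 mm ≈ 20.0 mm.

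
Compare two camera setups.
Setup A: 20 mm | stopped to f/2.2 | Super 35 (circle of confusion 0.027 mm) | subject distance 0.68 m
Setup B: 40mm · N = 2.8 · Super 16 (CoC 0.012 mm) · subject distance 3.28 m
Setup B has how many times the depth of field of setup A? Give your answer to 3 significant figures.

3.33

Setup A: H = 20²/(2.2×0.027) + 20 ≈ 6754.0 mm; DoF = Df − Dn = 753.89 − 619.30 ≈ 134.59 mm.
Setup B: H = 40²/(2.8×0.012) + 40 ≈ 47659.0 mm; DoF = Df − Dn = 3519.46 − 3071.05 ≈ 448.41 mm.
Ratio = 448.41 / 134.59 ≈ 3.33.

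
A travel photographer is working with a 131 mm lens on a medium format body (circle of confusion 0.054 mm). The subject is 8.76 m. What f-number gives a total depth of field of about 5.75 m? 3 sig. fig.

f/11

Write h = H − f = f²/(N·c). The thin-lens limits are Dn = s·h/(h + (s−f)) and Df = s·h/(h − (s−f)), so DoF = Df − Dn = 2·s·(s−f)·h / (h² − (s−f)²).
That is a quadratic in h: DoF·h² − 2·s·(s−f)·h − DoF·(s−f)² = 0 ⇒ h = (s−f)·(s + √(s² + DoF²)) / DoF = 8629 × (8760 + √(8760² + 5750²)) / 5750 = 8629 × (8760 + 10478.6) / 5750 ≈ 28871 mm.
Then N = f²/(c·h) = 131² / (0.054 × 28871) = 17161 / 1559.0 ≈ 11.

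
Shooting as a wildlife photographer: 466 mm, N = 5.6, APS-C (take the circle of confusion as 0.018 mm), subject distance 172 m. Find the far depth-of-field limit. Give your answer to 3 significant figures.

Hyperfocal distance H = f²/(N·c) + f = 466²/(5.6 × 0.018) + 466 = 217156/0.1008 + 466 ≈ 2154791.4 mm ≈ 2155 m.
Far limit Df = s·(H − f)/(H − s) = 172000 × (2154791.4 − 466) / (2154791.4 − 172000) = 172000 × 2154325.4 / 1982791.4 ≈ 186880 mm ≈ 187 m.

187 m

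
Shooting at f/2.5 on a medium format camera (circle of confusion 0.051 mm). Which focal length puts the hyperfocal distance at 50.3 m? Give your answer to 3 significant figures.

80.0 mm

From H = f²/(N·c) + f, with f ≪ H: f ≈ √(H·N·c) = √(50300 × 2.5 × 0.051) = √6413.2 ≈ 80.08 mm.
Exact: f² + N·c·f − N·c·H = 0 ⇒ f = (−N·c + √((N·c)² + 4·N·c·H))/2 = (−0.1275 + √25653)/2 ≈ 80.019 mm ≈ 80.0 mm.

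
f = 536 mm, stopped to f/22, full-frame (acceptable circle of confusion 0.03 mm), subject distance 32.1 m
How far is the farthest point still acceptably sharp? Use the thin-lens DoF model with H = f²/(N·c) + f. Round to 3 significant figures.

Hyperfocal distance H = f²/(N·c) + f = 536²/(22 × 0.03) + 536 = 287296/0.66 + 536 ≈ 435833.0 mm ≈ 435.8 m.
Far limit Df = s·(H − f)/(H − s) = 32100 × (435833.0 − 536) / (435833.0 − 32100) = 32100 × 435297.0 / 403733.0 ≈ 34610 mm ≈ 34.6 m.

34.6 m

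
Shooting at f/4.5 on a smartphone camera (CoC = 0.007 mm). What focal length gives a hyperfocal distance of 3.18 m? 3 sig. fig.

9.99 mm

From H = f²/(N·c) + f, with f ≪ H: f ≈ √(H·N·c) = √(3180 × 4.5 × 0.007) = √100.17 ≈ 10.01 mm.
Exact: f² + N·c·f − N·c·H = 0 ⇒ f = (−N·c + √((N·c)² + 4·N·c·H))/2 = (−0.0315 + √400.68)/2 ≈ 9.9928 mm ≈ 9.99 mm.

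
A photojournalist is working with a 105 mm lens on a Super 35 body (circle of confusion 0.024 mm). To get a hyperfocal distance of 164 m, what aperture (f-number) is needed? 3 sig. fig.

f/2.80

Rearrange H = f²/(N·c) + f for N: N = f² / ((H − f)·c).
N = 105² / ((164000 − 105) × 0.024) = 11025 / 3933 ≈ 2.80.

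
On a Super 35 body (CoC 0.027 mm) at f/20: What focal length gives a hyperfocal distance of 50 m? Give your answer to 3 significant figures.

From H = f²/(N·c) + f, with f ≪ H: f ≈ √(H·N·c) = √(50000 × 20 × 0.027) = √27000 ≈ 164.3 mm.
The +f correction barely moves this — solving exactly, f² + N·c·f − N·c·H = 0 ⇒ f = (−N·c + √((N·c)² + 4·N·c·H))/2 = (−0.54 + √108000)/2 ≈ 164.05 mm, so f ≈ 164 mm.

164 mm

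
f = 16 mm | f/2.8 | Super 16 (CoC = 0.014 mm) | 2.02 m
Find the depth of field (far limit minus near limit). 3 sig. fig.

1.37 m

Hyperfocal distance H = f²/(N·c) + f = 16²/(2.8 × 0.014) + 16 = 256/0.0392 + 16 ≈ 6546.6 mm ≈ 6.547 m.
Near limit Dn = s·(H − f)/(H + s − 2f) = 2020 × (6546.6 − 16) / (6546.6 + 2020 − 2 × 16) = 2020 × 6530.6 / 8534.6 ≈ 1545.7 mm.
Far limit Df = s·(H − f)/(H − s) = 2020 × (6546.6 − 16) / (6546.6 − 2020) = 2020 × 6530.6 / 4526.6 ≈ 2914.3 mm.
Depth of field = Df − Dn = 2914.3 − 1545.7 ≈ 1368.6 mm ≈ 1.37 m.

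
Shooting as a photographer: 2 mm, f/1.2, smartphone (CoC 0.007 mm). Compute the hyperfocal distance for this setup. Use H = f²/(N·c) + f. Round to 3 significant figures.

478 mm

Hyperfocal distance H = f²/(N·c) + f = 2²/(1.2 × 0.007) + 2 = 4/0.0084 + 2 ≈ 478.2 mm ≈ 0.478 m.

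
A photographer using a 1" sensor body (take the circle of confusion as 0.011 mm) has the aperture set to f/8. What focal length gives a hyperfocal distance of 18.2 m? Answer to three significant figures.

40.0 mm

From H = f²/(N·c) + f, with f ≪ H: f ≈ √(H·N·c) = √(18200 × 8 × 0.011) = √1601.6 ≈ 40.02 mm.
The +f correction barely moves this — solving exactly, f² + N·c·f − N·c·H = 0 ⇒ f = (−N·c + √((N·c)² + 4·N·c·H))/2 = (−0.088 + √6406.4)/2 ≈ 39.976 mm, so f ≈ 40.0 mm.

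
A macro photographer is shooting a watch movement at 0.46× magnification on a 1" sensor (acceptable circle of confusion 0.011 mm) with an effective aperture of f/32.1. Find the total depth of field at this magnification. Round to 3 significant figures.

At magnification m, DoF ≈ 2·N_eff·c/m² = 2 × 32.1 × 0.011 / 0.46² = 0.7062 / 0.2116 ≈ 3.34 mm.

3.34 mm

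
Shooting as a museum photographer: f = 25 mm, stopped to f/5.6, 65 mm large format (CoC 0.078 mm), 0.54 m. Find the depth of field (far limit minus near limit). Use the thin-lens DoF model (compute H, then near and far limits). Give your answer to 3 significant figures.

Hyperfocal distance H = f²/(N·c) + f = 25²/(5.6 × 0.078) + 25 = 625/0.4368 + 25 ≈ 1455.9 mm ≈ 1.456 m.
Near limit Dn = s·(H − f)/(H + s − 2f) = 540 × (1455.9 − 25) / (1455.9 + 540 − 2 × 25) = 540 × 1430.9 / 1945.9 ≈ 397.08 mm.
Far limit Df = s·(H − f)/(H − s) = 540 × (1455.9 − 25) / (1455.9 − 540) = 540 × 1430.9 / 915.9 ≈ 843.65 mm.
Depth of field = Df − Dn = 843.65 − 397.08 ≈ 446.57 mm.

447 mm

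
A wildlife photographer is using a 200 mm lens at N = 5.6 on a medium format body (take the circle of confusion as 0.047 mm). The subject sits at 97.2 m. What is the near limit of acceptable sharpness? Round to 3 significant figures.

59.3 m

Hyperfocal distance H = f²/(N·c) + f = 200²/(5.6 × 0.047) + 200 = 40000/0.2632 + 200 ≈ 152175.7 mm ≈ 152.2 m.
Near limit Dn = s·(H − f)/(H + s − 2f) = 97200 × (152175.7 − 200) / (152175.7 + 97200 − 2 × 200) = 97200 × 151975.7 / 248975.7 ≈ 59331 mm ≈ 59.3 m.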